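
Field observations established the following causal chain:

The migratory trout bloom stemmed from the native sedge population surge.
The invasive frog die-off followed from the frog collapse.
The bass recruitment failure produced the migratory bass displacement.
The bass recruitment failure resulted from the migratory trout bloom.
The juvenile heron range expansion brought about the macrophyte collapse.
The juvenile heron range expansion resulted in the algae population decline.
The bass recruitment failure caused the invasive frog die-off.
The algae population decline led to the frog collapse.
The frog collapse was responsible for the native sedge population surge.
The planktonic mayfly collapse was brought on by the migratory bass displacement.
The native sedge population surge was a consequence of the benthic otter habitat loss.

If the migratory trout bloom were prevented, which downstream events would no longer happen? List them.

the bass recruitment failure, the migratory bass displacement, the planktonic mayfly collapse

Downstream of the migratory trout bloom: the bass recruitment failure, the invasive frog die-off, the migratory bass displacement, the planktonic mayfly collapse.
Of those, still caused via another path: the invasive frog die-off.
The remainder have no surviving cause.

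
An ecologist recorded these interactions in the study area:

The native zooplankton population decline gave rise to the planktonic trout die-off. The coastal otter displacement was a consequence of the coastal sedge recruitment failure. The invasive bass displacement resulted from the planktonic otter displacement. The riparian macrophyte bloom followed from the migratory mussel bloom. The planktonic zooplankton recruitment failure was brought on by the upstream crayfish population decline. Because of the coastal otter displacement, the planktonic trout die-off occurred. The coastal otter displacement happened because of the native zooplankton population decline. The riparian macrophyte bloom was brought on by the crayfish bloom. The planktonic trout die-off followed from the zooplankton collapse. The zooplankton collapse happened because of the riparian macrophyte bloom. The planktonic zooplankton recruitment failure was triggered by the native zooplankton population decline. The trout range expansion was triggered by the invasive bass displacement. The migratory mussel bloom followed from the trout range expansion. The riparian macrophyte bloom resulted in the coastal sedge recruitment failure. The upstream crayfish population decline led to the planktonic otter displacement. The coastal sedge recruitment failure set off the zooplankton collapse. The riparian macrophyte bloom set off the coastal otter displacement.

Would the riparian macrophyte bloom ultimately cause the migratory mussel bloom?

No

The riparian macrophyte bloom leads to the coastal sedge recruitment failure, the zooplankton collapse, the coastal otter displacement, the planktonic trout die-off; the migratory mussel bloom is not among them.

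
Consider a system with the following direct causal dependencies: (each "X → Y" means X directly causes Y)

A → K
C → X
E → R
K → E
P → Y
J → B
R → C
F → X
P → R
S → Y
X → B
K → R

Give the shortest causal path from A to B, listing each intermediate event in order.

A → K → R → C → X → B

A → K
K → R
R → C
C → X
X → B
Length: 5 steps.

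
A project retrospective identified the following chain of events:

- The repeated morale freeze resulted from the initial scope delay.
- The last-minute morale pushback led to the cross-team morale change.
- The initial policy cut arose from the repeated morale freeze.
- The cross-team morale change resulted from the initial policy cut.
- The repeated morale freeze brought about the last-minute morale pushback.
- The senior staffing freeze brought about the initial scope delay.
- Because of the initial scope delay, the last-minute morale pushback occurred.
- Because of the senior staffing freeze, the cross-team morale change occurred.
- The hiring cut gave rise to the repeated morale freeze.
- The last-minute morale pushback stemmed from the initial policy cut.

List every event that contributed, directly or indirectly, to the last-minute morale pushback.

the hiring cut, the initial policy cut, the initial scope delay, the repeated morale freeze, the senior staffing freeze

Immediate causes of the last-minute morale pushback: the initial scope delay, the repeated morale freeze, the initial policy cut.
Further upstream: the hiring cut, the senior staffing freeze.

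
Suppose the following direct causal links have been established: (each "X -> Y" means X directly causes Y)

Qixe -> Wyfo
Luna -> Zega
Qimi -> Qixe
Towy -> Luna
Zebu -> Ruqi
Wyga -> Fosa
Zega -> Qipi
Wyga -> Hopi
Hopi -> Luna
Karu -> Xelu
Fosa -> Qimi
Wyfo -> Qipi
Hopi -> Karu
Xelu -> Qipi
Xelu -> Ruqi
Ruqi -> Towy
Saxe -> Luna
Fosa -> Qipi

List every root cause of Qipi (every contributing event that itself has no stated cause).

Saxe, Wyga, Zebu

Tracing upstream from Qipi: Qipi ← Fosa ← Wyga.
A separate upstream branch: Qipi ← Zega ← Luna ← Towy ← Ruqi ← Zebu.
A separate upstream branch: Qipi ← Zega ← Luna ← Saxe.
Each of those chain origins has no stated cause.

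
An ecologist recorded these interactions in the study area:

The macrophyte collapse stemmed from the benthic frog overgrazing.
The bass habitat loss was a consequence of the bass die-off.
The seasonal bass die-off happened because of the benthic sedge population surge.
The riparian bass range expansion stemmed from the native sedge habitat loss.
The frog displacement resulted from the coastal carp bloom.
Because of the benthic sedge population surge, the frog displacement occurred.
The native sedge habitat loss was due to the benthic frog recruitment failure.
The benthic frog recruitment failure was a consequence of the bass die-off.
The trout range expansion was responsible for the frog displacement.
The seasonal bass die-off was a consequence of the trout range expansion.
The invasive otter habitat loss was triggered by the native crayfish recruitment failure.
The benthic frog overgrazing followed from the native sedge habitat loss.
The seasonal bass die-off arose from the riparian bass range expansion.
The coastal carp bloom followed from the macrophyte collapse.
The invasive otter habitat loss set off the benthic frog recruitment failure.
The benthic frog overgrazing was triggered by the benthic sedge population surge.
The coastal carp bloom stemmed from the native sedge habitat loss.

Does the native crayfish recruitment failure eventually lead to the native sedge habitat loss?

Yes

There is a causal chain: the native crayfish recruitment failure → the invasive otter habitat loss → the benthic frog recruitment failure → the native sedge habitat loss.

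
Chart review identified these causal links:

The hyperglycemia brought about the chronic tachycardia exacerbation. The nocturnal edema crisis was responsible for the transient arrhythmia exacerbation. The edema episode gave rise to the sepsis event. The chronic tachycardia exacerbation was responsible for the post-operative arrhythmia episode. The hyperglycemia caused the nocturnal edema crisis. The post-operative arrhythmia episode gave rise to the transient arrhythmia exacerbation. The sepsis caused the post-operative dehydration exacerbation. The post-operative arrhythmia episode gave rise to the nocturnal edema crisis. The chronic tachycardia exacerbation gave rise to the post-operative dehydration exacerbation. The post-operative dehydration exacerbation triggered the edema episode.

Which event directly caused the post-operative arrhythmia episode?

Upstream contributors include the hyperglycemia, but only the chronic tachycardia exacerbation feeds directly into the post-operative arrhythmia episode.

the chronic tachycardia exacerbation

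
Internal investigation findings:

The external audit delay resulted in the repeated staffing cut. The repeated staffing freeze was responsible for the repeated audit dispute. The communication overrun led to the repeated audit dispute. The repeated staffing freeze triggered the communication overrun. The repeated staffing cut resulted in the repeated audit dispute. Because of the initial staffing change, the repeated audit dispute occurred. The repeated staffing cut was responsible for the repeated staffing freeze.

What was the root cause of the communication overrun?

Tracing upstream from the communication overrun: the communication overrun ← the repeated staffing freeze ← the repeated staffing cut ← the external audit delay.
The external audit delay has no stated cause, so it is the root.

the external audit delay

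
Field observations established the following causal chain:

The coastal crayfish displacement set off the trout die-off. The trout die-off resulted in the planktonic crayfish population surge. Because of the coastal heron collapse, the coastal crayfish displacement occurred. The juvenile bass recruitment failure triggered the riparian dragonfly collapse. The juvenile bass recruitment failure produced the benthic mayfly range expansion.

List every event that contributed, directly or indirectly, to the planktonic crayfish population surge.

the coastal crayfish displacement, the coastal heron collapse, the trout die-off

Immediate cause of the planktonic crayfish population surge: the trout die-off.
Further upstream: the coastal heron collapse, the coastal crayfish displacement.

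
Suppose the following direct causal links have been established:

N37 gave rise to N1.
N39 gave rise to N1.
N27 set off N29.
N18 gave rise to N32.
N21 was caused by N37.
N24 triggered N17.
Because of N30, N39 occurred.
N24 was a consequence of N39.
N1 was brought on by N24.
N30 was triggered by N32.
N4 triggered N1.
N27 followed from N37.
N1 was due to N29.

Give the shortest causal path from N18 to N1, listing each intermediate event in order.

N18 → N32 → N30 → N39 → N1

N18 → N32
N32 → N30
N30 → N39
N39 → N1
Length: 4 steps.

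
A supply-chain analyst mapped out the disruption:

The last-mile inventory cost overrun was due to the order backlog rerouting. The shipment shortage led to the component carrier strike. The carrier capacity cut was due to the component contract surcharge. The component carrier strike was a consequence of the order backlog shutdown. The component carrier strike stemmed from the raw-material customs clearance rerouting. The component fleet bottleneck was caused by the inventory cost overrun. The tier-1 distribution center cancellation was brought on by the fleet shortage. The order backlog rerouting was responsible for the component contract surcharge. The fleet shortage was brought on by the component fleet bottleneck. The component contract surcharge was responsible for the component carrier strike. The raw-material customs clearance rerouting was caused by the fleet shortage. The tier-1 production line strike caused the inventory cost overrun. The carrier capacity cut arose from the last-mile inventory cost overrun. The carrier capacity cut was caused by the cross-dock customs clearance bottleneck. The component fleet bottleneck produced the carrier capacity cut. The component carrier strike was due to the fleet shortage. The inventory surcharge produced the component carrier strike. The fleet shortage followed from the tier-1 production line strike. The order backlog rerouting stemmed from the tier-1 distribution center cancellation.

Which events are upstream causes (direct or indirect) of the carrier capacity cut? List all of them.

the component contract surcharge, the component fleet bottleneck, the cross-dock customs clearance bottleneck, the fleet shortage, the inventory cost overrun, the last-mile inventory cost overrun, the order backlog rerouting, the tier-1 distribution center cancellation, the tier-1 production line strike

Immediate causes of the carrier capacity cut: the cross-dock customs clearance bottleneck, the component fleet bottleneck, the last-mile inventory cost overrun, the component contract surcharge.
Further upstream: the tier-1 production line strike, the inventory cost overrun, the fleet shortage, the tier-1 distribution center cancellation, the order backlog rerouting.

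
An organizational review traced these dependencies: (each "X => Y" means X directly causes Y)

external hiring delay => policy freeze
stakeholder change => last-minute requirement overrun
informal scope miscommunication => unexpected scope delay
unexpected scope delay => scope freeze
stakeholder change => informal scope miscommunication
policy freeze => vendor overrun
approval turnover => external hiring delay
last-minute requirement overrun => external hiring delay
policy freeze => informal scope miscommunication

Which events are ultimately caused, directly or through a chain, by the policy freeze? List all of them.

the informal scope miscommunication, the scope freeze, the unexpected scope delay, the vendor overrun

Direct effects: the vendor overrun, the informal scope miscommunication.
2 steps out: the unexpected scope delay.
3 steps out: the scope freeze.
Not reachable from it: the stakeholder change, the last-minute requirement overrun, the approval turnover, the external hiring delay.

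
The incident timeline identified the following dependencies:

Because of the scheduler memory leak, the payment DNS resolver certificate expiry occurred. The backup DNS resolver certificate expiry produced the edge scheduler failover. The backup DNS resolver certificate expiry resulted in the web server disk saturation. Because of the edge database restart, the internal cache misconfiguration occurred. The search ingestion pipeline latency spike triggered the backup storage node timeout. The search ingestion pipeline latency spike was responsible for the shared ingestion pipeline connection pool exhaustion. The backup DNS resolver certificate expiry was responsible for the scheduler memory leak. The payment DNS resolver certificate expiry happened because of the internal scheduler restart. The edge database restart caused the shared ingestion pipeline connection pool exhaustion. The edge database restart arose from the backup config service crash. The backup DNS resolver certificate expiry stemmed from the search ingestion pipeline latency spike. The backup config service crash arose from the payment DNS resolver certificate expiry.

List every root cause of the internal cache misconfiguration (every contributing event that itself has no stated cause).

Tracing upstream from the internal cache misconfiguration: the internal cache misconfiguration ← the edge database restart ← the backup config service crash ← the payment DNS resolver certificate expiry ← the scheduler memory leak ← the backup DNS resolver certificate expiry ← the search ingestion pipeline latency spike.
A separate upstream branch: the internal cache misconfiguration ← the edge database restart ← the backup config service crash ← the payment DNS resolver certificate expiry ← the internal scheduler restart.
Each of those chain origins has no stated cause.

the internal scheduler restart, the search ingestion pipeline latency spike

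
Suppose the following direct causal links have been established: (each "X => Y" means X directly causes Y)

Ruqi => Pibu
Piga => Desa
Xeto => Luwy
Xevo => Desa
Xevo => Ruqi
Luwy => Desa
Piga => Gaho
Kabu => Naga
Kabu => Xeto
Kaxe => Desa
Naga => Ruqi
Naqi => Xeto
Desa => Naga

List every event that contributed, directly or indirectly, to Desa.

Kabu, Kaxe, Luwy, Naqi, Piga, Xeto, Xevo

Immediate causes of Desa: Piga, Kaxe, Luwy, Xevo.
Further upstream: Kabu, Naqi, Xeto.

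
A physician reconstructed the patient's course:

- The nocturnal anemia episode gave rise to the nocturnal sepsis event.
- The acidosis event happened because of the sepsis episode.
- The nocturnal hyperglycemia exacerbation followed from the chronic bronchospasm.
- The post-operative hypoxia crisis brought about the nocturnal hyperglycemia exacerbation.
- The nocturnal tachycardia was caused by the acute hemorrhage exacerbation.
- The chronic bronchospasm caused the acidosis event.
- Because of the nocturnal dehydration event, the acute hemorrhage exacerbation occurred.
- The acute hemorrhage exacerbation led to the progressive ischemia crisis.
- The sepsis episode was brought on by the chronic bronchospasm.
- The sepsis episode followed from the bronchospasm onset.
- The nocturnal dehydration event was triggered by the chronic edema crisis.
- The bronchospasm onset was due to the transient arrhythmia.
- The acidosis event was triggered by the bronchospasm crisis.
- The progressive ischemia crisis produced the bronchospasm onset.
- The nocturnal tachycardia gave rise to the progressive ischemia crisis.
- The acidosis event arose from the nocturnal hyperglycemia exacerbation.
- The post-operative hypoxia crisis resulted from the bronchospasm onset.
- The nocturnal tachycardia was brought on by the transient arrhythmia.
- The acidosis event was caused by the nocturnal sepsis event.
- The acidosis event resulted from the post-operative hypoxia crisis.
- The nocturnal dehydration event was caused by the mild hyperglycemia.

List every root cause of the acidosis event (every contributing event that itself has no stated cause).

Tracing upstream from the acidosis event: the acidosis event ← the nocturnal sepsis event ← the nocturnal anemia episode.
A separate upstream branch: the acidosis event ← the bronchospasm crisis.
A separate upstream branch: the acidosis event ← the post-operative hypoxia crisis ← the bronchospasm onset ← the progressive ischemia crisis ← the acute hemorrhage exacerbation ← the nocturnal dehydration event ← the chronic edema crisis.
A separate upstream branch: the acidosis event ← the post-operative hypoxia crisis ← the bronchospasm onset ← the progressive ischemia crisis ← the acute hemorrhage exacerbation ← the nocturnal dehydration event ← the mild hyperglycemia.
A separate upstream branch: the acidosis event ← the chronic bronchospasm.
A separate upstream branch: the acidosis event ← the post-operative hypoxia crisis ← the bronchospasm onset ← the transient arrhythmia.
Each of those chain origins has no stated cause.

the bronchospasm crisis, the chronic bronchospasm, the chronic edema crisis, the mild hyperglycemia, the nocturnal anemia episode, the transient arrhythmia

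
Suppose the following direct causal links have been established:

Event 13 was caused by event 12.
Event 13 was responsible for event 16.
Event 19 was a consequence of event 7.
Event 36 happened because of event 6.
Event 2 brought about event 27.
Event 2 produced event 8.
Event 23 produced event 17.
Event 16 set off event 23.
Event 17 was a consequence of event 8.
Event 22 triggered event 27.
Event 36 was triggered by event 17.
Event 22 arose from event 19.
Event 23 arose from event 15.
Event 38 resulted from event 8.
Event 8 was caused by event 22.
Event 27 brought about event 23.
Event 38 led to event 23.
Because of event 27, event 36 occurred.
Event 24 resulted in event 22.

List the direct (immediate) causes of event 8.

event 2, event 22

Upstream contributors include event 7, event 24, event 19, but only event 2, event 22 feed directly into event 8.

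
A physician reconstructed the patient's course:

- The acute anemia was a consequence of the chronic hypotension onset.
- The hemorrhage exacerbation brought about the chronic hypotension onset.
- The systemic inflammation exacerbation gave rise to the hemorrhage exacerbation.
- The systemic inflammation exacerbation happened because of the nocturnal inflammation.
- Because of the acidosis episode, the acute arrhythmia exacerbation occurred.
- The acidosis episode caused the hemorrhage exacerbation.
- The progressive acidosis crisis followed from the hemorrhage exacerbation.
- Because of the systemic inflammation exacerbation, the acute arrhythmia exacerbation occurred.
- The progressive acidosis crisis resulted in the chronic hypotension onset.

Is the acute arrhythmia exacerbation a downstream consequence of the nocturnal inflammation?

Yes

There is a causal chain: the nocturnal inflammation → the systemic inflammation exacerbation → the acute arrhythmia exacerbation.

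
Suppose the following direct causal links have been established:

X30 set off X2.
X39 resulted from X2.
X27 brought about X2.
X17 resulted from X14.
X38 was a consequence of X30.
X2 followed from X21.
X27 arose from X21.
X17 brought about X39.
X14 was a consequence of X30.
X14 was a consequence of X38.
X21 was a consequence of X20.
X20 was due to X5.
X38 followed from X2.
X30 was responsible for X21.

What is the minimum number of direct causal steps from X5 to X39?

4

Shortest chain: X5 → X20 → X21 → X2 → X39.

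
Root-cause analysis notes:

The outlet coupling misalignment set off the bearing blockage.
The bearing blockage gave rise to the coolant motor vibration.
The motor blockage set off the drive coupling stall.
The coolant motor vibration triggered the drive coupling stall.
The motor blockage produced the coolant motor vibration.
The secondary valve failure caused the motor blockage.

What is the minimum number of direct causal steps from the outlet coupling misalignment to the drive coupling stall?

3

Shortest chain: the outlet coupling misalignment → the bearing blockage → the coolant motor vibration → the drive coupling stall.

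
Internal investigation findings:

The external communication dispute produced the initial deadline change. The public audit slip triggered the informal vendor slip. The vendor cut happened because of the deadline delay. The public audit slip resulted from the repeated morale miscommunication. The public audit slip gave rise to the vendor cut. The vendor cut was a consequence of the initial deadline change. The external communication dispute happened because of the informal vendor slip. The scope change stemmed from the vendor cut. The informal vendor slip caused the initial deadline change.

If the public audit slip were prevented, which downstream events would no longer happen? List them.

Downstream of the public audit slip: the informal vendor slip, the external communication dispute, the initial deadline change, the vendor cut, the scope change.
Of those, still caused via another path: the vendor cut, the scope change.
The remainder have no surviving cause.

the external communication dispute, the informal vendor slip, the initial deadline change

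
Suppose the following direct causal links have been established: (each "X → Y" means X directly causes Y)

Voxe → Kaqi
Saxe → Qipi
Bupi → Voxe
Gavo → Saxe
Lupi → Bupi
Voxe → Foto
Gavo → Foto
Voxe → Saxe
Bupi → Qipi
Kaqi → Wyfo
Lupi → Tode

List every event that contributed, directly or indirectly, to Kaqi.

Bupi, Lupi, Voxe

Immediate cause of Kaqi: Voxe.
Further upstream: Lupi, Bupi.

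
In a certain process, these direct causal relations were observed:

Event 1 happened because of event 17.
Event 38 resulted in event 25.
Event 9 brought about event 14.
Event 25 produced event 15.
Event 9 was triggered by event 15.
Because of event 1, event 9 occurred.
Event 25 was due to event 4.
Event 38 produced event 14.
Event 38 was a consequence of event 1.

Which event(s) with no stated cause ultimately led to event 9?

event 17, event 4

Tracing upstream from event 9: event 9 ← event 1 ← event 17.
A separate upstream branch: event 9 ← event 15 ← event 25 ← event 4.
Each of those chain origins has no stated cause.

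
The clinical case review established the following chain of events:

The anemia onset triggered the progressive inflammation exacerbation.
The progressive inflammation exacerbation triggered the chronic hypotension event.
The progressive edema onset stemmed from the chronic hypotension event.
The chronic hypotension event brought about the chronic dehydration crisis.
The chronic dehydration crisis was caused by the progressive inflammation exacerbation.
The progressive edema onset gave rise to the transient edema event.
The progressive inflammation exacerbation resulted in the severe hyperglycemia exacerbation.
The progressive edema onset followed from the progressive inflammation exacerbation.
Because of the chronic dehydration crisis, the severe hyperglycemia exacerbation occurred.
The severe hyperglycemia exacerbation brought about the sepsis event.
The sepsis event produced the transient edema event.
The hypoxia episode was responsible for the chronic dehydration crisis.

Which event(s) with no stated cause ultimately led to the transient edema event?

the anemia onset, the hypoxia episode

Tracing upstream from the transient edema event: the transient edema event ← the progressive edema onset ← the progressive inflammation exacerbation ← the anemia onset.
A separate upstream branch: the transient edema event ← the sepsis event ← the severe hyperglycemia exacerbation ← the chronic dehydration crisis ← the hypoxia episode.
Each of those chain origins has no stated cause.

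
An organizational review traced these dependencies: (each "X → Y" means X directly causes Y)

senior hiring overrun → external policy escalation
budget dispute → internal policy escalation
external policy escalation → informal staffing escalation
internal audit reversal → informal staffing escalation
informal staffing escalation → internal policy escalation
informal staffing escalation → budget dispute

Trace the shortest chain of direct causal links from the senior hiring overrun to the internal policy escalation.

the senior hiring overrun → the external policy escalation → the informal staffing escalation → the internal policy escalation

the senior hiring overrun → the external policy escalation
the external policy escalation → the informal staffing escalation
the informal staffing escalation → the internal policy escalation
Length: 3 steps.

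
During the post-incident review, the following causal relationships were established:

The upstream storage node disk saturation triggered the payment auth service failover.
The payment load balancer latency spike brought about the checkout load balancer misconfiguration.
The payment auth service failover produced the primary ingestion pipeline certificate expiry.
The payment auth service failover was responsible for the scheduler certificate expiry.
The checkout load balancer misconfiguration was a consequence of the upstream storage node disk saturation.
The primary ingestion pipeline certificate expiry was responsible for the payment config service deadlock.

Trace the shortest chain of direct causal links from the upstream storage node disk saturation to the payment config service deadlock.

the upstream storage node disk saturation → the payment auth service failover → the primary ingestion pipeline certificate expiry → the payment config service deadlock

the upstream storage node disk saturation → the payment auth service failover
the payment auth service failover → the primary ingestion pipeline certificate expiry
the primary ingestion pipeline certificate expiry → the payment config service deadlock
Length: 3 steps.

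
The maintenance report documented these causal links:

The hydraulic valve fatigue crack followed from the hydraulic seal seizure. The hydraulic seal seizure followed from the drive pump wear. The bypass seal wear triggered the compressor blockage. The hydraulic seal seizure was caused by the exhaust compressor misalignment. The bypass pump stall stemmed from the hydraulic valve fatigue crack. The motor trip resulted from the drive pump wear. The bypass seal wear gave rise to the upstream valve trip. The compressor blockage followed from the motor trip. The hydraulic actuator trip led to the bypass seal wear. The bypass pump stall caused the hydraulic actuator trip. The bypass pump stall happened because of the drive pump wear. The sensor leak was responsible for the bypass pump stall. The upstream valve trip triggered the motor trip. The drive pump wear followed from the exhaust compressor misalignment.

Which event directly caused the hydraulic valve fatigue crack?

Upstream contributors include the exhaust compressor misalignment, the drive pump wear, but only the hydraulic seal seizure feeds directly into the hydraulic valve fatigue crack.

the hydraulic seal seizure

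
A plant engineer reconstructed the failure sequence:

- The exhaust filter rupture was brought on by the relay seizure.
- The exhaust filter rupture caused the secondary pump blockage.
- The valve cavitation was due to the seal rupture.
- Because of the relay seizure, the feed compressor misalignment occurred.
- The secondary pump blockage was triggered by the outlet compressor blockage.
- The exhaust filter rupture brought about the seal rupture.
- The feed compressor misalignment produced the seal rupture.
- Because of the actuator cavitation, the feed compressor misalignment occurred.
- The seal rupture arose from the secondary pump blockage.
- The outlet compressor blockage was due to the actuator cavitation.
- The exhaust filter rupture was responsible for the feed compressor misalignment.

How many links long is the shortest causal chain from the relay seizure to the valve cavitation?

Shortest chain: the relay seizure → the exhaust filter rupture → the seal rupture → the valve cavitation.

3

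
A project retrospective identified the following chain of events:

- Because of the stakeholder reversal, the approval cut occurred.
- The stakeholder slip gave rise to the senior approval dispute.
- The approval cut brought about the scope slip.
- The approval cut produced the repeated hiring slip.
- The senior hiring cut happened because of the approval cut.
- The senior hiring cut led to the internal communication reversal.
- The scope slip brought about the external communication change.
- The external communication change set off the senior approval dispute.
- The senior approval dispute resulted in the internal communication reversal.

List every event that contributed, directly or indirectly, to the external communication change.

Immediate cause of the external communication change: the scope slip.
Further upstream: the stakeholder reversal, the approval cut.

the approval cut, the scope slip, the stakeholder reversal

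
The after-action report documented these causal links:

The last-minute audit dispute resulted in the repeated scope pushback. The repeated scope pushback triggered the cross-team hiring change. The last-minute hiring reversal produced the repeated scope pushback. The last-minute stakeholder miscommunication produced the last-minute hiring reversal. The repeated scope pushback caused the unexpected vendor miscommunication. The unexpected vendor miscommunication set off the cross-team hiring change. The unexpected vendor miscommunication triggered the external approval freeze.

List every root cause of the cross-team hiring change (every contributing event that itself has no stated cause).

Tracing upstream from the cross-team hiring change: the cross-team hiring change ← the repeated scope pushback ← the last-minute hiring reversal ← the last-minute stakeholder miscommunication.
A separate upstream branch: the cross-team hiring change ← the repeated scope pushback ← the last-minute audit dispute.
Each of those chain origins has no stated cause.

the last-minute audit dispute, the last-minute stakeholder miscommunication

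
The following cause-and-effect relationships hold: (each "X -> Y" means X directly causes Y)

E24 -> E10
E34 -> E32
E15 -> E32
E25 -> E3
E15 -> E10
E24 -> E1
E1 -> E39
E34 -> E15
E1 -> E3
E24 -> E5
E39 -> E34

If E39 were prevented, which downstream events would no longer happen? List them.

E15, E32, E34

Downstream of E39: E34, E15, E10, E32.
Of those, still caused via another path: E10.
The remainder have no surviving cause.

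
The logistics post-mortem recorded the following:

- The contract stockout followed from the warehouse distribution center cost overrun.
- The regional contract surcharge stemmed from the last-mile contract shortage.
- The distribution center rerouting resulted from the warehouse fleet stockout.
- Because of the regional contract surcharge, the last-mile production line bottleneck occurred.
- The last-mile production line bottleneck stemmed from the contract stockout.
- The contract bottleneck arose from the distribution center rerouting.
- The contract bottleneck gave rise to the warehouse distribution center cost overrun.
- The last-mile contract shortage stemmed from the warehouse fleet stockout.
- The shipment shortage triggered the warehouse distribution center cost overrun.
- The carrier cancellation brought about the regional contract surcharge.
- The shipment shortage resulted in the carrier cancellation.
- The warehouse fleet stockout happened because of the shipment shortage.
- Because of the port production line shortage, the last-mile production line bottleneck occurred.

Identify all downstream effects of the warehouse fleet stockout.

Direct effects: the last-mile contract shortage, the distribution center rerouting.
2 steps out: the contract bottleneck, the regional contract surcharge.
3 steps out: the warehouse distribution center cost overrun, the last-mile production line bottleneck.
4 steps out: the contract stockout.
Not reachable from it: the shipment shortage, the carrier cancellation, the port production line shortage.

the contract bottleneck, the contract stockout, the distribution center rerouting, the last-mile contract shortage, the last-mile production line bottleneck, the regional contract surcharge, the warehouse distribution center cost overrun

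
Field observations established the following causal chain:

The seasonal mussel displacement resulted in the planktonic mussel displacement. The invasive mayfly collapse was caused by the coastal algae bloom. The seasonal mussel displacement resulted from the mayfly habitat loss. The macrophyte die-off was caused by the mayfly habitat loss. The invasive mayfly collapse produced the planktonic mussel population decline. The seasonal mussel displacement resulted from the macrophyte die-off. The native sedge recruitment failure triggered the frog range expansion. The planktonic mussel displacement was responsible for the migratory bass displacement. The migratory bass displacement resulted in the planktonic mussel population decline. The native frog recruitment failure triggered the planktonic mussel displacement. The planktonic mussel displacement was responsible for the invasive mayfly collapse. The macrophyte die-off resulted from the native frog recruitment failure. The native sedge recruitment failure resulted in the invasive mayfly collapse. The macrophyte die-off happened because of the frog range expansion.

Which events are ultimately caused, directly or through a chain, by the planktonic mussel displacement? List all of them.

the invasive mayfly collapse, the migratory bass displacement, the planktonic mussel population decline

Direct effects: the migratory bass displacement, the invasive mayfly collapse.
2 steps out: the planktonic mussel population decline.
Not reachable from it: the native sedge recruitment failure, the native frog recruitment failure, the frog range expansion, the mayfly habitat loss, the macrophyte die-off, the seasonal mussel displacement, the coastal algae bloom.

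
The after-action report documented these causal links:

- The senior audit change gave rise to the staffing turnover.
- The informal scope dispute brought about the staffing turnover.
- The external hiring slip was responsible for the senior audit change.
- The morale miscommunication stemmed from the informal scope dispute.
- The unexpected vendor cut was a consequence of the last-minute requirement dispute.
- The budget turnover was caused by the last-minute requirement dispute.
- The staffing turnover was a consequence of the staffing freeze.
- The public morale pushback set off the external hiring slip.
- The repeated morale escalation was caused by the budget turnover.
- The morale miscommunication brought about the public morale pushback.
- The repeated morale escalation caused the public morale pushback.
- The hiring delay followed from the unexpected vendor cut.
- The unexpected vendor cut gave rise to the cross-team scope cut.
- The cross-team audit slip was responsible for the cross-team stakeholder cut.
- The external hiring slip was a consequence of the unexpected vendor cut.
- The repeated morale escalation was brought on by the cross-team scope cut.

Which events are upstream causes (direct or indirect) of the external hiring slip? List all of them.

the budget turnover, the cross-team scope cut, the informal scope dispute, the last-minute requirement dispute, the morale miscommunication, the public morale pushback, the repeated morale escalation, the unexpected vendor cut

Immediate causes of the external hiring slip: the unexpected vendor cut, the public morale pushback.
Further upstream: the informal scope dispute, the last-minute requirement dispute, the morale miscommunication, the budget turnover, the cross-team scope cut, the repeated morale escalation.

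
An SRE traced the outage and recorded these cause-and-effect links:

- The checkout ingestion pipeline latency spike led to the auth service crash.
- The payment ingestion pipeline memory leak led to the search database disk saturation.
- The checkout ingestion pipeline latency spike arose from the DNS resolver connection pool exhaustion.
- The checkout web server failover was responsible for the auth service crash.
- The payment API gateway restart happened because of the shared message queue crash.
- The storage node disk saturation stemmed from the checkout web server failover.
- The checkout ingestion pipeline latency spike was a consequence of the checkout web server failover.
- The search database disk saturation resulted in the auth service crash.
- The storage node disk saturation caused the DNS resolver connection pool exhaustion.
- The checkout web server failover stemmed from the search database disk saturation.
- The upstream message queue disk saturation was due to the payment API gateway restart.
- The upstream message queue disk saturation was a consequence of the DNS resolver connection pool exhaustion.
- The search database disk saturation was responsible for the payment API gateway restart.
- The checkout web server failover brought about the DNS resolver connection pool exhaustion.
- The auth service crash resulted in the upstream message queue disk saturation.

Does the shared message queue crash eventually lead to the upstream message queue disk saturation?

Yes

There is a causal chain: the shared message queue crash → the payment API gateway restart → the upstream message queue disk saturation.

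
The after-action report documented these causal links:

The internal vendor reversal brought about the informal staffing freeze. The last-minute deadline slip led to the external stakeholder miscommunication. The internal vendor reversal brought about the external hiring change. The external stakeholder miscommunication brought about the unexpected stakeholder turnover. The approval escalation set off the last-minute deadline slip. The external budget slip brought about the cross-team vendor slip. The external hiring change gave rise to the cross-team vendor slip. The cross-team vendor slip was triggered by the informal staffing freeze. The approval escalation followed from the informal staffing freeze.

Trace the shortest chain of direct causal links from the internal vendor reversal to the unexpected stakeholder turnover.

the internal vendor reversal → the informal staffing freeze
the informal staffing freeze → the approval escalation
the approval escalation → the last-minute deadline slip
the last-minute deadline slip → the external stakeholder miscommunication
the external stakeholder miscommunication → the unexpected stakeholder turnover
Length: 5 steps.

the internal vendor reversal → the informal staffing freeze → the approval escalation → the last-minute deadline slip → the external stakeholder miscommunication → the unexpected stakeholder turnover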